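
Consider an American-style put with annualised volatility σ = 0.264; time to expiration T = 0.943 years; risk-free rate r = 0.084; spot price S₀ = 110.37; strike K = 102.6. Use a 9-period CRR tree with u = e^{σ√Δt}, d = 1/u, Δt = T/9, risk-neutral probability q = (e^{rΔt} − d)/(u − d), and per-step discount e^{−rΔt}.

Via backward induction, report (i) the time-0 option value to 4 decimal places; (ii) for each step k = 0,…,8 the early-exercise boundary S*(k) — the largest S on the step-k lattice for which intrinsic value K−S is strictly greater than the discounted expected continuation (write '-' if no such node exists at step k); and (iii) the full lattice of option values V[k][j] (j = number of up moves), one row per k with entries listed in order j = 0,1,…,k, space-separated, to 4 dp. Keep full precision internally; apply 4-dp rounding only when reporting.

Δt=0.10478  u=1.08921  d=0.91809  q=0.53031  discount=0.99124
step 9 (expiry): payoffs max(K−S,0) = 51.4511 41.9177 30.6075 17.1892 1.2699 0.0000 0.0000 0.0000 0.0000 0.0000
step 8: (k=8,j=0): S=55.7121, (K−S)⁺=46.8879, hold=45.9889 ⇒ V=46.8879 exercise | (k=8,j=1): S=66.0959, (K−S)⁺=36.5041, hold=35.6050 ⇒ V=36.5041 exercise | (k=8,j=2): S=78.4152, (K−S)⁺=24.1848, hold=23.2858 ⇒ V=24.1848 exercise | (k=8,j=3): S=93.0306, (K−S)⁺=9.5694, hold=8.6704 ⇒ V=9.5694 exercise | (k=8,j=4): S=110.3700, (K−S)⁺=0.0000, hold=0.5912 ⇒ V=0.5912 continue | (k=8,j=5): S=130.9413, (K−S)⁺=0.0000, hold=0.0000 ⇒ V=0.0000 continue | (k=8,j=6): S=155.3467, (K−S)⁺=0.0000, hold=0.0000 ⇒ V=0.0000 continue | (k=8,j=7): S=184.3009, (K−S)⁺=0.0000, hold=0.0000 ⇒ V=0.0000 continue | (k=8,j=8): S=218.6517, (K−S)⁺=0.0000, hold=0.0000 ⇒ V=0.0000 continue  boundary S*=93.0306
step 7: (k=7,j=0): S=60.6823, (K−S)⁺=41.9177, hold=41.0187 ⇒ V=41.9177 exercise | (k=7,j=1): S=71.9925, (K−S)⁺=30.6075, hold=29.7084 ⇒ V=30.6075 exercise | (k=7,j=2): S=85.4108, (K−S)⁺=17.1892, hold=16.2901 ⇒ V=17.1892 exercise | (k=7,j=3): S=101.3301, (K−S)⁺=1.2699, hold=4.7661 ⇒ V=4.7661 continue | (k=7,j=4): S=120.2164, (K−S)⁺=0.0000, hold=0.2753 ⇒ V=0.2753 continue | (k=7,j=5): S=142.6229, (K−S)⁺=0.0000, hold=0.0000 ⇒ V=0.0000 continue | (k=7,j=6): S=169.2056, (K−S)⁺=0.0000, hold=0.0000 ⇒ V=0.0000 continue | (k=7,j=7): S=200.7429, (K−S)⁺=0.0000, hold=0.0000 ⇒ V=0.0000 continue  boundary S*=85.4108
step 6: (k=6,j=0): S=66.0959, (K−S)⁺=36.5041, hold=35.6050 ⇒ V=36.5041 exercise | (k=6,j=1): S=78.4152, (K−S)⁺=24.1848, hold=23.2858 ⇒ V=24.1848 exercise | (k=6,j=2): S=93.0306, (K−S)⁺=9.5694, hold=10.5082 ⇒ V=10.5082 continue | (k=6,j=3): S=110.3700, (K−S)⁺=0.0000, hold=2.3637 ⇒ V=2.3637 continue | (k=6,j=4): S=130.9413, (K−S)⁺=0.0000, hold=0.1282 ⇒ V=0.1282 continue | (k=6,j=5): S=155.3467, (K−S)⁺=0.0000, hold=0.0000 ⇒ V=0.0000 continue | (k=6,j=6): S=184.3009, (K−S)⁺=0.0000, hold=0.0000 ⇒ V=0.0000 continue  boundary S*=78.4152
step 5: (k=5,j=0): S=71.9925, (K−S)⁺=30.6075, hold=29.7084 ⇒ V=30.6075 exercise | (k=5,j=1): S=85.4108, (K−S)⁺=17.1892, hold=16.7836 ⇒ V=17.1892 exercise | (k=5,j=2): S=101.3301, (K−S)⁺=1.2699, hold=6.1348 ⇒ V=6.1348 continue | (k=5,j=3): S=120.2164, (K−S)⁺=0.0000, hold=1.1678 ⇒ V=1.1678 continue | (k=5,j=4): S=142.6229, (K−S)⁺=0.0000, hold=0.0597 ⇒ V=0.0597 continue | (k=5,j=5): S=169.2056, (K−S)⁺=0.0000, hold=0.0000 ⇒ V=0.0000 continue  boundary S*=85.4108
step 4: (k=4,j=0): S=78.4152, (K−S)⁺=24.1848, hold=23.2858 ⇒ V=24.1848 exercise | (k=4,j=1): S=93.0306, (K−S)⁺=9.5694, hold=11.2277 ⇒ V=11.2277 continue | (k=4,j=2): S=110.3700, (K−S)⁺=0.0000, hold=3.4701 ⇒ V=3.4701 continue | (k=4,j=3): S=130.9413, (K−S)⁺=0.0000, hold=0.5751 ⇒ V=0.5751 continue | (k=4,j=4): S=155.3467, (K−S)⁺=0.0000, hold=0.0278 ⇒ V=0.0278 continue  boundary S*=78.4152
step 3: (k=3,j=0): S=85.4108, (K−S)⁺=17.1892, hold=17.1618 ⇒ V=17.1892 exercise | (k=3,j=1): S=101.3301, (K−S)⁺=1.2699, hold=7.0514 ⇒ V=7.0514 continue | (k=3,j=2): S=120.2164, (K−S)⁺=0.0000, hold=1.9179 ⇒ V=1.9179 continue | (k=3,j=3): S=142.6229, (K−S)⁺=0.0000, hold=0.2823 ⇒ V=0.2823 continue  boundary S*=85.4108
step 2: (k=2,j=0): S=93.0306, (K−S)⁺=9.5694, hold=11.7095 ⇒ V=11.7095 continue | (k=2,j=1): S=110.3700, (K−S)⁺=0.0000, hold=4.2911 ⇒ V=4.2911 continue | (k=2,j=2): S=130.9413, (K−S)⁺=0.0000, hold=1.0413 ⇒ V=1.0413 continue  boundary S*=-
step 1: (k=1,j=0): S=101.3301, (K−S)⁺=1.2699, hold=7.7073 ⇒ V=7.7073 continue | (k=1,j=1): S=120.2164, (K−S)⁺=0.0000, hold=2.5452 ⇒ V=2.5452 continue  boundary S*=-
step 0: (k=0,j=0): S=110.3700, (K−S)⁺=0.0000, hold=4.9263 ⇒ V=4.9263 continue  boundary S*=-

price = 4.9263
boundary = - - - 85.4108 78.4152 85.4108 78.4152 85.4108 93.0306
tree:
4.9263
7.7073 2.5452
11.7095 4.2911 1.0413
17.1892 7.0514 1.9179 0.2823
24.1848 11.2277 3.4701 0.5751 0.0278
30.6075 17.1892 6.1348 1.1678 0.0597 0.0000
36.5041 24.1848 10.5082 2.3637 0.1282 0.0000 0.0000
41.9177 30.6075 17.1892 4.7661 0.2753 0.0000 0.0000 0.0000
46.8879 36.5041 24.1848 9.5694 0.5912 0.0000 0.0000 0.0000 0.0000
51.4511 41.9177 30.6075 17.1892 1.2699 0.0000 0.0000 0.0000 0.0000 0.0000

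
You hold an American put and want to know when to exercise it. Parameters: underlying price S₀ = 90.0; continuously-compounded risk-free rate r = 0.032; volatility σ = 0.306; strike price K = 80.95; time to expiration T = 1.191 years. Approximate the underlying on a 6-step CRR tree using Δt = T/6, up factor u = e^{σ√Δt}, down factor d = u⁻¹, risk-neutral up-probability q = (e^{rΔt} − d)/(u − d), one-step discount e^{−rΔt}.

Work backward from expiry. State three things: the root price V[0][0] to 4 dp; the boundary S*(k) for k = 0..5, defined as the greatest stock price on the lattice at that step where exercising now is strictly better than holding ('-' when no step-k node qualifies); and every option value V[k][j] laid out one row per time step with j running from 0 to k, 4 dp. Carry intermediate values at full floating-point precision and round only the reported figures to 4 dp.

Δt=0.19850, u=1.14606, d=0.87255, q=0.48927, disc=e^(-rΔt)=0.99367
k=6 terminal: V=max(K-S,0) → 41.2318 28.7816 12.4288 0.0000 0.0000 0.0000 0.0000
k=5: j=0 S=45.5196 intr=35.4304 cont=34.9178 V=35.4304[EX]; j=1 S=59.7883 intr=21.1617 cont=20.6491 V=21.1617[EX]; j=2 S=78.5297 intr=2.4203 cont=6.3076 V=6.3076[hold]; j=3 S=103.1457 intr=0.0000 cont=0.0000 V=0.0000[hold]; j=4 S=135.4780 intr=0.0000 cont=0.0000 V=0.0000[hold]; j=5 S=177.9452 intr=0.0000 cont=0.0000 V=0.0000[hold]  S*(5)=59.7883
k=4: j=0 S=52.1684 intr=28.7816 cont=28.2690 V=28.7816[EX]; j=1 S=68.5212 intr=12.4288 cont=13.8061 V=13.8061[hold]; j=2 S=90.0000 intr=0.0000 cont=3.2011 V=3.2011[hold]; j=3 S=118.2116 intr=0.0000 cont=0.0000 V=0.0000[hold]; j=4 S=155.2664 intr=0.0000 cont=0.0000 V=0.0000[hold]  S*(4)=52.1684
k=3: j=0 S=59.7883 intr=21.1617 cont=21.3187 V=21.3187[hold]; j=1 S=78.5297 intr=2.4203 cont=8.5629 V=8.5629[hold]; j=2 S=103.1457 intr=0.0000 cont=1.6246 V=1.6246[hold]; j=3 S=135.4780 intr=0.0000 cont=0.0000 V=0.0000[hold]  S*(3)=-
k=2: j=0 S=68.5212 intr=12.4288 cont=14.9822 V=14.9822[hold]; j=1 S=90.0000 intr=0.0000 cont=5.1355 V=5.1355[hold]; j=2 S=118.2116 intr=0.0000 cont=0.8245 V=0.8245[hold]  S*(2)=-
k=1: j=0 S=78.5297 intr=2.4203 cont=10.1002 V=10.1002[hold]; j=1 S=103.1457 intr=0.0000 cont=3.0071 V=3.0071[hold]  S*(1)=-
k=0: j=0 S=90.0000 intr=0.0000 cont=6.5878 V=6.5878[hold]  S*(0)=-

price = 6.5878
boundary = - - - - 52.1684 59.7883
tree:
6.5878
10.1002 3.0071
14.9822 5.1355 0.8245
21.3187 8.5629 1.6246 0.0000
28.7816 13.8061 3.2011 0.0000 0.0000
35.4304 21.1617 6.3076 0.0000 0.0000 0.0000
41.2318 28.7816 12.4288 0.0000 0.0000 0.0000 0.0000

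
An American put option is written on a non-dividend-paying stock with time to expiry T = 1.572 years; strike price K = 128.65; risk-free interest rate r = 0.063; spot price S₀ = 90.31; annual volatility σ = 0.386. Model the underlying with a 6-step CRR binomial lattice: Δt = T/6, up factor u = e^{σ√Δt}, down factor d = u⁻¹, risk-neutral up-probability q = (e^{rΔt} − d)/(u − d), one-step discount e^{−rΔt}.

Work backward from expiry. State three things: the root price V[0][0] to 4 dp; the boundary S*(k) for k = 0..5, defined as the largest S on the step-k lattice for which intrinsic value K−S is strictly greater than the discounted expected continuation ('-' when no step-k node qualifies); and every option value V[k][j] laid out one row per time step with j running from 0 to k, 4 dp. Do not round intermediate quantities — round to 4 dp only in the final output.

price = 39.9081
boundary = - 74.1189 60.8306 74.1189 90.3100 74.1189
tree:
39.9081
54.5311 26.1946
67.8194 38.7295 14.1688
78.7253 54.5311 23.7622 4.7662
87.6760 67.8194 38.3400 9.5499 0.0000
95.0220 78.7253 54.5311 19.1349 0.0000 0.0000
101.0509 87.6760 67.8194 38.3400 0.0000 0.0000 0.0000

Δt=0.26200, u=1.21845, d=0.82072, q=0.49261, disc=e^(-rΔt)=0.98363
k=6 terminal: V=max(K-S,0) → 101.0509 87.6760 67.8194 38.3400 0.0000 0.0000 0.0000
k=5: j=0 S=33.6280 intr=95.0220 cont=92.9159 V=95.0220[EX]; j=1 S=49.9247 intr=78.7253 cont=76.6193 V=78.7253[EX]; j=2 S=74.1189 intr=54.5311 cont=52.4250 V=54.5311[EX]; j=3 S=110.0380 intr=18.6120 cont=19.1349 V=19.1349[hold]; j=4 S=163.3641 intr=0.0000 cont=0.0000 V=0.0000[hold]; j=5 S=242.5327 intr=0.0000 cont=0.0000 V=0.0000[hold]  S*(5)=74.1189
k=4: j=0 S=40.9740 intr=87.6760 cont=85.5699 V=87.6760[EX]; j=1 S=60.8306 intr=67.8194 cont=65.7133 V=67.8194[EX]; j=2 S=90.3100 intr=38.3400 cont=36.4873 V=38.3400[EX]; j=3 S=134.0756 intr=0.0000 cont=9.5499 V=9.5499[hold]; j=4 S=199.0506 intr=0.0000 cont=0.0000 V=0.0000[hold]  S*(4)=90.3100
k=3: j=0 S=49.9247 intr=78.7253 cont=76.6193 V=78.7253[EX]; j=1 S=74.1189 intr=54.5311 cont=52.4250 V=54.5311[EX]; j=2 S=110.0380 intr=18.6120 cont=23.7622 V=23.7622[hold]; j=3 S=163.3641 intr=0.0000 cont=4.7662 V=4.7662[hold]  S*(3)=74.1189
k=2: j=0 S=60.8306 intr=67.8194 cont=65.7133 V=67.8194[EX]; j=1 S=90.3100 intr=38.3400 cont=38.7295 V=38.7295[hold]; j=2 S=134.0756 intr=0.0000 cont=14.1688 V=14.1688[hold]  S*(2)=60.8306
k=1: j=0 S=74.1189 intr=54.5311 cont=52.6137 V=54.5311[EX]; j=1 S=110.0380 intr=18.6120 cont=26.1946 V=26.1946[hold]  S*(1)=74.1189
k=0: j=0 S=90.3100 intr=38.3400 cont=39.9081 V=39.9081[hold]  S*(0)=-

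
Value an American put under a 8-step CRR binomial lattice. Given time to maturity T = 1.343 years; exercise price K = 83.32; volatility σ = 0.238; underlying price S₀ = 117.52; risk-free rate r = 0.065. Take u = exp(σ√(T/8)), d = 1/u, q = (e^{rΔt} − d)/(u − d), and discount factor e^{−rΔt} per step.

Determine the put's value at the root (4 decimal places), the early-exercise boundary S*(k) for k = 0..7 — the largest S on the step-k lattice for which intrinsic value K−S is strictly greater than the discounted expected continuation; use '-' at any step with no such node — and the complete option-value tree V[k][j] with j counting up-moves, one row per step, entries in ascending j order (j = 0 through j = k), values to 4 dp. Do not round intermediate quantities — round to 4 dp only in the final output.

params: Δt=0.16787 u=1.10243 d=0.90709 q=0.53181 e^(-rΔt)=0.98915
t_8 payoffs: 29.4544 17.8547 3.7569 0.0000 0.0000 0.0000 0.0000 0.0000 0.0000
t_7: node(7,0) S=59.3829 payoff=23.9371 vs cont=23.0329 → 23.9371 [stop]  node(7,1) S=72.1708 payoff=11.1492 vs cont=10.2450 → 11.1492 [stop]  node(7,2) S=87.7125 payoff=0.0000 vs cont=1.7399 → 1.7399 [wait]  node(7,3) S=106.6011 payoff=0.0000 vs cont=0.0000 → 0.0000 [wait]  node(7,4) S=129.5573 payoff=0.0000 vs cont=0.0000 → 0.0000 [wait]  node(7,5) S=157.4570 payoff=0.0000 vs cont=0.0000 → 0.0000 [wait]  node(7,6) S=191.3649 payoff=0.0000 vs cont=0.0000 → 0.0000 [wait]  node(7,7) S=232.5746 payoff=0.0000 vs cont=0.0000 → 0.0000 [wait]  ⇒ S*(7)=72.1708
t_6: node(6,0) S=65.4653 payoff=17.8547 vs cont=16.9504 → 17.8547 [stop]  node(6,1) S=79.5631 payoff=3.7569 vs cont=6.0786 → 6.0786 [wait]  node(6,2) S=96.6967 payoff=0.0000 vs cont=0.8058 → 0.8058 [wait]  node(6,3) S=117.5200 payoff=0.0000 vs cont=0.0000 → 0.0000 [wait]  node(6,4) S=142.8275 payoff=0.0000 vs cont=0.0000 → 0.0000 [wait]  node(6,5) S=173.5850 payoff=0.0000 vs cont=0.0000 → 0.0000 [wait]  node(6,6) S=210.9659 payoff=0.0000 vs cont=0.0000 → 0.0000 [wait]  ⇒ S*(6)=65.4653
t_5: node(5,0) S=72.1708 payoff=11.1492 vs cont=11.4663 → 11.4663 [wait]  node(5,1) S=87.7125 payoff=0.0000 vs cont=3.2389 → 3.2389 [wait]  node(5,2) S=106.6011 payoff=0.0000 vs cont=0.3732 → 0.3732 [wait]  node(5,3) S=129.5573 payoff=0.0000 vs cont=0.0000 → 0.0000 [wait]  node(5,4) S=157.4570 payoff=0.0000 vs cont=0.0000 → 0.0000 [wait]  node(5,5) S=191.3649 payoff=0.0000 vs cont=0.0000 → 0.0000 [wait]  ⇒ S*(5)=-
t_4: node(4,0) S=79.5631 payoff=3.7569 vs cont=7.0139 → 7.0139 [wait]  node(4,1) S=96.6967 payoff=0.0000 vs cont=1.6963 → 1.6963 [wait]  node(4,2) S=117.5200 payoff=0.0000 vs cont=0.1728 → 0.1728 [wait]  node(4,3) S=142.8275 payoff=0.0000 vs cont=0.0000 → 0.0000 [wait]  node(4,4) S=173.5850 payoff=0.0000 vs cont=0.0000 → 0.0000 [wait]  ⇒ S*(4)=-
t_3: node(3,0) S=87.7125 payoff=0.0000 vs cont=4.1405 → 4.1405 [wait]  node(3,1) S=106.6011 payoff=0.0000 vs cont=0.8765 → 0.8765 [wait]  node(3,2) S=129.5573 payoff=0.0000 vs cont=0.0800 → 0.0800 [wait]  node(3,3) S=157.4570 payoff=0.0000 vs cont=0.0000 → 0.0000 [wait]  ⇒ S*(3)=-
t_2: node(2,0) S=96.6967 payoff=0.0000 vs cont=2.3786 → 2.3786 [wait]  node(2,1) S=117.5200 payoff=0.0000 vs cont=0.4480 → 0.4480 [wait]  node(2,2) S=142.8275 payoff=0.0000 vs cont=0.0371 → 0.0371 [wait]  ⇒ S*(2)=-
t_1: node(1,0) S=106.6011 payoff=0.0000 vs cont=1.3372 → 1.3372 [wait]  node(1,1) S=129.5573 payoff=0.0000 vs cont=0.2270 → 0.2270 [wait]  ⇒ S*(1)=-
t_0: node(0,0) S=117.5200 payoff=0.0000 vs cont=0.7387 → 0.7387 [wait]  ⇒ S*(0)=-

price = 0.7387
boundary = - - - - - - 65.4653 72.1708
tree:
0.7387
1.3372 0.2270
2.3786 0.4480 0.0371
4.1405 0.8765 0.0800 0.0000
7.0139 1.6963 0.1728 0.0000 0.0000
11.4663 3.2389 0.3732 0.0000 0.0000 0.0000
17.8547 6.0786 0.8058 0.0000 0.0000 0.0000 0.0000
23.9371 11.1492 1.7399 0.0000 0.0000 0.0000 0.0000 0.0000
29.4544 17.8547 3.7569 0.0000 0.0000 0.0000 0.0000 0.0000 0.0000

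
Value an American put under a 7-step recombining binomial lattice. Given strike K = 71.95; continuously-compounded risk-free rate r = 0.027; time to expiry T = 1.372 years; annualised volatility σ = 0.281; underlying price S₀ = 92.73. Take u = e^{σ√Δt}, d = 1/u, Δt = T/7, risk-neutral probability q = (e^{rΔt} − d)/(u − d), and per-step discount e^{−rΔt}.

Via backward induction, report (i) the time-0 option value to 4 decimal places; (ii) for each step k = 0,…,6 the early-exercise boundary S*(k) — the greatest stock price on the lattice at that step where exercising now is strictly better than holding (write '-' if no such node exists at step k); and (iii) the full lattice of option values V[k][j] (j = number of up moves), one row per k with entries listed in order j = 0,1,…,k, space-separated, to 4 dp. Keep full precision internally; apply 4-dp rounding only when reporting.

price = 2.9856
boundary = - - - - - 49.7829 56.3778
tree:
2.9856
4.7484 1.1847
7.3687 2.0749 0.2717
11.0920 3.5765 0.5359 0.0000
16.0686 6.0366 1.0567 0.0000 0.0000
22.1671 9.9004 2.0838 0.0000 0.0000 0.0000
27.9905 15.5722 4.1093 0.0000 0.0000 0.0000 0.0000
33.1328 22.1671 8.1036 0.0000 0.0000 0.0000 0.0000 0.0000

params: Δt=0.19600 u=1.13247 d=0.88302 q=0.49021 e^(-rΔt)=0.99472
t_7 payoffs: 33.1328 22.1671 8.1036 0.0000 0.0000 0.0000 0.0000 0.0000
t_6: node(6,0) S=43.9595 payoff=27.9905 vs cont=27.6108 → 27.9905 [stop]  node(6,1) S=56.3778 payoff=15.5722 vs cont=15.1924 → 15.5722 [stop]  node(6,2) S=72.3043 payoff=0.0000 vs cont=4.1093 → 4.1093 [wait]  node(6,3) S=92.7300 payoff=0.0000 vs cont=0.0000 → 0.0000 [wait]  node(6,4) S=118.9258 payoff=0.0000 vs cont=0.0000 → 0.0000 [wait]  node(6,5) S=152.5219 payoff=0.0000 vs cont=0.0000 → 0.0000 [wait]  node(6,6) S=195.6087 payoff=0.0000 vs cont=0.0000 → 0.0000 [wait]  ⇒ S*(6)=56.3778
t_5: node(5,0) S=49.7829 payoff=22.1671 vs cont=21.7873 → 22.1671 [stop]  node(5,1) S=63.8464 payoff=8.1036 vs cont=9.9004 → 9.9004 [wait]  node(5,2) S=81.8827 payoff=0.0000 vs cont=2.0838 → 2.0838 [wait]  node(5,3) S=105.0142 payoff=0.0000 vs cont=0.0000 → 0.0000 [wait]  node(5,4) S=134.6803 payoff=0.0000 vs cont=0.0000 → 0.0000 [wait]  node(5,5) S=172.7270 payoff=0.0000 vs cont=0.0000 → 0.0000 [wait]  ⇒ S*(5)=49.7829
t_4: node(4,0) S=56.3778 payoff=15.5722 vs cont=16.0686 → 16.0686 [wait]  node(4,1) S=72.3043 payoff=0.0000 vs cont=6.0366 → 6.0366 [wait]  node(4,2) S=92.7300 payoff=0.0000 vs cont=1.0567 → 1.0567 [wait]  node(4,3) S=118.9258 payoff=0.0000 vs cont=0.0000 → 0.0000 [wait]  node(4,4) S=152.5219 payoff=0.0000 vs cont=0.0000 → 0.0000 [wait]  ⇒ S*(4)=-
t_3: node(3,0) S=63.8464 payoff=8.1036 vs cont=11.0920 → 11.0920 [wait]  node(3,1) S=81.8827 payoff=0.0000 vs cont=3.5765 → 3.5765 [wait]  node(3,2) S=105.0142 payoff=0.0000 vs cont=0.5359 → 0.5359 [wait]  node(3,3) S=134.6803 payoff=0.0000 vs cont=0.0000 → 0.0000 [wait]  ⇒ S*(3)=-
t_2: node(2,0) S=72.3043 payoff=0.0000 vs cont=7.3687 → 7.3687 [wait]  node(2,1) S=92.7300 payoff=0.0000 vs cont=2.0749 → 2.0749 [wait]  node(2,2) S=118.9258 payoff=0.0000 vs cont=0.2717 → 0.2717 [wait]  ⇒ S*(2)=-
t_1: node(1,0) S=81.8827 payoff=0.0000 vs cont=4.7484 → 4.7484 [wait]  node(1,1) S=105.0142 payoff=0.0000 vs cont=1.1847 → 1.1847 [wait]  ⇒ S*(1)=-
t_0: node(0,0) S=92.7300 payoff=0.0000 vs cont=2.9856 → 2.9856 [wait]  ⇒ S*(0)=-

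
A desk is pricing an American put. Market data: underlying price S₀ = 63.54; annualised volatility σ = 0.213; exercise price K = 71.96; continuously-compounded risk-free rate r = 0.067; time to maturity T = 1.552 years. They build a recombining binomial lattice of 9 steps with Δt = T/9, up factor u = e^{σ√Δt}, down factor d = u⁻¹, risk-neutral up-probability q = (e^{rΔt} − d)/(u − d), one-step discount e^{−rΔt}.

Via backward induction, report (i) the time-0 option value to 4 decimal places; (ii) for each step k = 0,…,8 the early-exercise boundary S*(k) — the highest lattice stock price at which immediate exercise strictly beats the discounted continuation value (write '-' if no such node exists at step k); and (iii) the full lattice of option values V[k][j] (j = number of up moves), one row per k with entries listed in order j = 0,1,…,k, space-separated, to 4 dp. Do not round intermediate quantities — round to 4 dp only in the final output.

Δt=0.17244, u=1.09248, d=0.91535, q=0.54351, disc=e^(-rΔt)=0.98851
k=9 terminal: V=max(K-S,0) → 43.2970 37.7503 31.1302 23.2290 13.7988 2.5438 0.0000 0.0000 0.0000 0.0000
k=8: j=0 S=31.3138 intr=40.6462 cont=39.8196 V=40.6462[EX]; j=1 S=37.3735 intr=34.5865 cont=33.7599 V=34.5865[EX]; j=2 S=44.6058 intr=27.3542 cont=26.5276 V=27.3542[EX]; j=3 S=53.2377 intr=18.7223 cont=17.8957 V=18.7223[EX]; j=4 S=63.5400 intr=8.4200 cont=7.5934 V=8.4200[EX]; j=5 S=75.8359 intr=0.0000 cont=1.1479 V=1.1479[hold]; j=6 S=90.5113 intr=0.0000 cont=0.0000 V=0.0000[hold]; j=7 S=108.0266 intr=0.0000 cont=0.0000 V=0.0000[hold]; j=8 S=128.9313 intr=0.0000 cont=0.0000 V=0.0000[hold]  S*(8)=63.5400
k=7: j=0 S=34.2097 intr=37.7503 cont=36.9236 V=37.7503[EX]; j=1 S=40.8298 intr=31.1302 cont=30.3035 V=31.1302[EX]; j=2 S=48.7310 intr=23.2290 cont=22.4024 V=23.2290[EX]; j=3 S=58.1612 intr=13.7988 cont=12.9722 V=13.7988[EX]; j=4 S=69.4162 intr=2.5438 cont=4.4162 V=4.4162[hold]; j=5 S=82.8493 intr=0.0000 cont=0.5180 V=0.5180[hold]; j=6 S=98.8819 intr=0.0000 cont=0.0000 V=0.0000[hold]; j=7 S=118.0170 intr=0.0000 cont=0.0000 V=0.0000[hold]  S*(7)=58.1612
k=6: j=0 S=37.3735 intr=34.5865 cont=33.7599 V=34.5865[EX]; j=1 S=44.6058 intr=27.3542 cont=26.5276 V=27.3542[EX]; j=2 S=53.2377 intr=18.7223 cont=17.8957 V=18.7223[EX]; j=3 S=63.5400 intr=8.4200 cont=8.5994 V=8.5994[hold]; j=4 S=75.8359 intr=0.0000 cont=2.2711 V=2.2711[hold]; j=5 S=90.5113 intr=0.0000 cont=0.2337 V=0.2337[hold]; j=6 S=108.0266 intr=0.0000 cont=0.0000 V=0.0000[hold]  S*(6)=53.2377
k=5: j=0 S=40.8298 intr=31.1302 cont=30.3035 V=31.1302[EX]; j=1 S=48.7310 intr=23.2290 cont=22.4024 V=23.2290[EX]; j=2 S=58.1612 intr=13.7988 cont=13.0686 V=13.7988[EX]; j=3 S=69.4162 intr=2.5438 cont=5.1007 V=5.1007[hold]; j=4 S=82.8493 intr=0.0000 cont=1.1504 V=1.1504[hold]; j=5 S=98.8819 intr=0.0000 cont=0.1055 V=0.1055[hold]  S*(5)=58.1612
k=4: j=0 S=44.6058 intr=27.3542 cont=26.5276 V=27.3542[EX]; j=1 S=53.2377 intr=18.7223 cont=17.8957 V=18.7223[EX]; j=2 S=63.5400 intr=8.4200 cont=8.9671 V=8.9671[hold]; j=3 S=75.8359 intr=0.0000 cont=2.9197 V=2.9197[hold]; j=4 S=90.5113 intr=0.0000 cont=0.5758 V=0.5758[hold]  S*(4)=53.2377
k=3: j=0 S=48.7310 intr=23.2290 cont=22.4024 V=23.2290[EX]; j=1 S=58.1612 intr=13.7988 cont=13.2661 V=13.7988[EX]; j=2 S=69.4162 intr=2.5438 cont=5.6151 V=5.6151[hold]; j=3 S=82.8493 intr=0.0000 cont=1.6269 V=1.6269[hold]  S*(3)=58.1612
k=2: j=0 S=53.2377 intr=18.7223 cont=17.8957 V=18.7223[EX]; j=1 S=63.5400 intr=8.4200 cont=9.2435 V=9.2435[hold]; j=2 S=75.8359 intr=0.0000 cont=3.4079 V=3.4079[hold]  S*(2)=53.2377
k=1: j=0 S=58.1612 intr=13.7988 cont=13.4146 V=13.7988[EX]; j=1 S=69.4162 intr=2.5438 cont=6.0020 V=6.0020[hold]  S*(1)=58.1612
k=0: j=0 S=63.5400 intr=8.4200 cont=9.4514 V=9.4514[hold]  S*(0)=-

price = 9.4514
boundary = - 58.1612 53.2377 58.1612 53.2377 58.1612 53.2377 58.1612 63.5400
tree:
9.4514
13.7988 6.0020
18.7223 9.2435 3.4079
23.2290 13.7988 5.6151 1.6269
27.3542 18.7223 8.9671 2.9197 0.5758
31.1302 23.2290 13.7988 5.1007 1.1504 0.1055
34.5865 27.3542 18.7223 8.5994 2.2711 0.2337 0.0000
37.7503 31.1302 23.2290 13.7988 4.4162 0.5180 0.0000 0.0000
40.6462 34.5865 27.3542 18.7223 8.4200 1.1479 0.0000 0.0000 0.0000
43.2970 37.7503 31.1302 23.2290 13.7988 2.5438 0.0000 0.0000 0.0000 0.0000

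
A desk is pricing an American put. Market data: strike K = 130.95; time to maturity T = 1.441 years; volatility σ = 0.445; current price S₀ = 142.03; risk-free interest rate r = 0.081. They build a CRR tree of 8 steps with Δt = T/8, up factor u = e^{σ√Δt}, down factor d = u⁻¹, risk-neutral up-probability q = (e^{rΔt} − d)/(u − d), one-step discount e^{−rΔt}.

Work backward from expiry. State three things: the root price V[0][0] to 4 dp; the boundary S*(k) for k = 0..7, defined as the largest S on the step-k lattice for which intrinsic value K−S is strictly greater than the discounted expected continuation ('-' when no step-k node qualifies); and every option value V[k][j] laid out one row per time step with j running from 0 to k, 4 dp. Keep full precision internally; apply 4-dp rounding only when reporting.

Δt=0.18013, u=1.20788, d=0.82790, q=0.49160, disc=e^(-rΔt)=0.98552
k=8 terminal: V=max(K-S,0) → 99.6025 85.2152 64.2246 33.6001 0.0000 0.0000 0.0000 0.0000 0.0000
k=7: j=0 S=37.8639 intr=93.0861 cont=91.1894 V=93.0861[EX]; j=1 S=55.2420 intr=75.7080 cont=73.8113 V=75.7080[EX]; j=2 S=80.5960 intr=50.3540 cont=48.4573 V=50.3540[EX]; j=3 S=117.5866 intr=13.3634 cont=16.8347 V=16.8347[hold]; j=4 S=171.5546 intr=0.0000 cont=0.0000 V=0.0000[hold]; j=5 S=250.2918 intr=0.0000 cont=0.0000 V=0.0000[hold]; j=6 S=365.1666 intr=0.0000 cont=0.0000 V=0.0000[hold]; j=7 S=532.7646 intr=0.0000 cont=0.0000 V=0.0000[hold]  S*(7)=80.5960
k=6: j=0 S=45.7348 intr=85.2152 cont=83.3185 V=85.2152[EX]; j=1 S=66.7254 intr=64.2246 cont=62.3279 V=64.2246[EX]; j=2 S=97.3499 intr=33.6001 cont=33.3852 V=33.6001[EX]; j=3 S=142.0300 intr=0.0000 cont=8.4348 V=8.4348[hold]; j=4 S=207.2166 intr=0.0000 cont=0.0000 V=0.0000[hold]; j=5 S=302.3213 intr=0.0000 cont=0.0000 V=0.0000[hold]; j=6 S=441.0757 intr=0.0000 cont=0.0000 V=0.0000[hold]  S*(6)=97.3499
k=5: j=0 S=55.2420 intr=75.7080 cont=73.8113 V=75.7080[EX]; j=1 S=80.5960 intr=50.3540 cont=48.4573 V=50.3540[EX]; j=2 S=117.5866 intr=13.3634 cont=20.9212 V=20.9212[hold]; j=3 S=171.5546 intr=0.0000 cont=4.2261 V=4.2261[hold]; j=4 S=250.2918 intr=0.0000 cont=0.0000 V=0.0000[hold]; j=5 S=365.1666 intr=0.0000 cont=0.0000 V=0.0000[hold]  S*(5)=80.5960
k=4: j=0 S=66.7254 intr=64.2246 cont=62.3279 V=64.2246[EX]; j=1 S=97.3499 intr=33.6001 cont=35.3650 V=35.3650[hold]; j=2 S=142.0300 intr=0.0000 cont=12.5297 V=12.5297[hold]; j=3 S=207.2166 intr=0.0000 cont=2.1174 V=2.1174[hold]; j=4 S=302.3213 intr=0.0000 cont=0.0000 V=0.0000[hold]  S*(4)=66.7254
k=3: j=0 S=80.5960 intr=50.3540 cont=49.3124 V=50.3540[EX]; j=1 S=117.5866 intr=13.3634 cont=23.7895 V=23.7895[hold]; j=2 S=171.5546 intr=0.0000 cont=7.3036 V=7.3036[hold]; j=3 S=250.2918 intr=0.0000 cont=1.0609 V=1.0609[hold]  S*(3)=80.5960
k=2: j=0 S=97.3499 intr=33.6001 cont=36.7546 V=36.7546[hold]; j=1 S=142.0300 intr=0.0000 cont=15.4578 V=15.4578[hold]; j=2 S=207.2166 intr=0.0000 cont=4.1734 V=4.1734[hold]  S*(2)=-
k=1: j=0 S=117.5866 intr=13.3634 cont=25.9043 V=25.9043[hold]; j=1 S=171.5546 intr=0.0000 cont=9.7668 V=9.7668[hold]  S*(1)=-
k=0: j=0 S=142.0300 intr=0.0000 cont=17.7108 V=17.7108[hold]  S*(0)=-

price = 17.7108
boundary = - - - 80.5960 66.7254 80.5960 97.3499 80.5960
tree:
17.7108
25.9043 9.7668
36.7546 15.4578 4.1734
50.3540 23.7895 7.3036 1.0609
64.2246 35.3650 12.5297 2.1174 0.0000
75.7080 50.3540 20.9212 4.2261 0.0000 0.0000
85.2152 64.2246 33.6001 8.4348 0.0000 0.0000 0.0000
93.0861 75.7080 50.3540 16.8347 0.0000 0.0000 0.0000 0.0000
99.6025 85.2152 64.2246 33.6001 0.0000 0.0000 0.0000 0.0000 0.0000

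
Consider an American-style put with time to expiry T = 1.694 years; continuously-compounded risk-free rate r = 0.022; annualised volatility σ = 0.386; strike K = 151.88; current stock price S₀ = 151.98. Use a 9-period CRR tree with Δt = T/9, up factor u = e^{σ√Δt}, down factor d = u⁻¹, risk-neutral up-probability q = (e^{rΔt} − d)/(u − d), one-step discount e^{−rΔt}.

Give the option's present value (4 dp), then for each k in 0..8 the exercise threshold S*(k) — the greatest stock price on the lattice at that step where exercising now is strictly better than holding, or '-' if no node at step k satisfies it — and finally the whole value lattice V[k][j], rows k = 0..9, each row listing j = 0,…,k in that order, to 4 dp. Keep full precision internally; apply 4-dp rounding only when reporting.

Δt=0.18822, u=1.18230, d=0.84581, q=0.47056, disc=e^(-rΔt)=0.99587
k=9 terminal: V=max(K-S,0) → 118.2113 104.8165 86.0927 59.9198 23.3343 0.0000 0.0000 0.0000 0.0000 0.0000
k=8: j=0 S=39.8066 intr=112.0734 cont=111.4458 V=112.0734[EX]; j=1 S=55.6433 intr=96.2367 cont=95.6091 V=96.2367[EX]; j=2 S=77.7805 intr=74.0995 cont=73.4719 V=74.0995[EX]; j=3 S=108.7248 intr=43.1552 cont=42.5276 V=43.1552[EX]; j=4 S=151.9800 intr=0.0000 cont=12.3030 V=12.3030[hold]; j=5 S=212.4439 intr=0.0000 cont=0.0000 V=0.0000[hold]; j=6 S=296.9628 intr=0.0000 cont=0.0000 V=0.0000[hold]; j=7 S=415.1068 intr=0.0000 cont=0.0000 V=0.0000[hold]; j=8 S=580.2534 intr=0.0000 cont=0.0000 V=0.0000[hold]  S*(8)=108.7248
k=7: j=0 S=47.0635 intr=104.8165 cont=104.1889 V=104.8165[EX]; j=1 S=65.7873 intr=86.0927 cont=85.4651 V=86.0927[EX]; j=2 S=91.9602 intr=59.9198 cont=59.2922 V=59.9198[EX]; j=3 S=128.5457 intr=23.3343 cont=28.5190 V=28.5190[hold]; j=4 S=179.6865 intr=0.0000 cont=6.4867 V=6.4867[hold]; j=5 S=251.1731 intr=0.0000 cont=0.0000 V=0.0000[hold]; j=6 S=351.1001 intr=0.0000 cont=0.0000 V=0.0000[hold]; j=7 S=490.7822 intr=0.0000 cont=0.0000 V=0.0000[hold]  S*(7)=91.9602
k=6: j=0 S=55.6433 intr=96.2367 cont=95.6091 V=96.2367[EX]; j=1 S=77.7805 intr=74.0995 cont=73.4719 V=74.0995[EX]; j=2 S=108.7248 intr=43.1552 cont=44.9572 V=44.9572[hold]; j=3 S=151.9800 intr=0.0000 cont=18.0764 V=18.0764[hold]; j=4 S=212.4439 intr=0.0000 cont=3.4201 V=3.4201[hold]; j=5 S=296.9628 intr=0.0000 cont=0.0000 V=0.0000[hold]; j=6 S=415.1068 intr=0.0000 cont=0.0000 V=0.0000[hold]  S*(6)=77.7805
k=5: j=0 S=65.7873 intr=86.0927 cont=85.4651 V=86.0927[EX]; j=1 S=91.9602 intr=59.9198 cont=60.1367 V=60.1367[hold]; j=2 S=128.5457 intr=23.3343 cont=32.1746 V=32.1746[hold]; j=3 S=179.6865 intr=0.0000 cont=11.1335 V=11.1335[hold]; j=4 S=251.1731 intr=0.0000 cont=1.8033 V=1.8033[hold]; j=5 S=351.1001 intr=0.0000 cont=0.0000 V=0.0000[hold]  S*(5)=65.7873
k=4: j=0 S=77.7805 intr=74.0995 cont=73.5735 V=74.0995[EX]; j=1 S=108.7248 intr=43.1552 cont=46.7846 V=46.7846[hold]; j=2 S=151.9800 intr=0.0000 cont=22.1814 V=22.1814[hold]; j=3 S=212.4439 intr=0.0000 cont=6.7152 V=6.7152[hold]; j=4 S=296.9628 intr=0.0000 cont=0.9508 V=0.9508[hold]  S*(4)=77.7805
k=3: j=0 S=91.9602 intr=59.9198 cont=60.9930 V=60.9930[hold]; j=1 S=128.5457 intr=23.3343 cont=35.0618 V=35.0618[hold]; j=2 S=179.6865 intr=0.0000 cont=14.8420 V=14.8420[hold]; j=3 S=251.1731 intr=0.0000 cont=3.9861 V=3.9861[hold]  S*(3)=-
k=2: j=0 S=108.7248 intr=43.1552 cont=48.5891 V=48.5891[hold]; j=1 S=151.9800 intr=0.0000 cont=25.4415 V=25.4415[hold]; j=2 S=212.4439 intr=0.0000 cont=9.6934 V=9.6934[hold]  S*(2)=-
k=1: j=0 S=128.5457 intr=23.3343 cont=37.5410 V=37.5410[hold]; j=1 S=179.6865 intr=0.0000 cont=17.9565 V=17.9565[hold]  S*(1)=-
k=0: j=0 S=151.9800 intr=0.0000 cont=28.2082 V=28.2082[hold]  S*(0)=-

price = 28.2082
boundary = - - - - 77.7805 65.7873 77.7805 91.9602 108.7248
tree:
28.2082
37.5410 17.9565
48.5891 25.4415 9.6934
60.9930 35.0618 14.8420 3.9861
74.0995 46.7846 22.1814 6.7152 0.9508
86.0927 60.1367 32.1746 11.1335 1.8033 0.0000
96.2367 74.0995 44.9572 18.0764 3.4201 0.0000 0.0000
104.8165 86.0927 59.9198 28.5190 6.4867 0.0000 0.0000 0.0000
112.0734 96.2367 74.0995 43.1552 12.3030 0.0000 0.0000 0.0000 0.0000
118.2113 104.8165 86.0927 59.9198 23.3343 0.0000 0.0000 0.0000 0.0000 0.0000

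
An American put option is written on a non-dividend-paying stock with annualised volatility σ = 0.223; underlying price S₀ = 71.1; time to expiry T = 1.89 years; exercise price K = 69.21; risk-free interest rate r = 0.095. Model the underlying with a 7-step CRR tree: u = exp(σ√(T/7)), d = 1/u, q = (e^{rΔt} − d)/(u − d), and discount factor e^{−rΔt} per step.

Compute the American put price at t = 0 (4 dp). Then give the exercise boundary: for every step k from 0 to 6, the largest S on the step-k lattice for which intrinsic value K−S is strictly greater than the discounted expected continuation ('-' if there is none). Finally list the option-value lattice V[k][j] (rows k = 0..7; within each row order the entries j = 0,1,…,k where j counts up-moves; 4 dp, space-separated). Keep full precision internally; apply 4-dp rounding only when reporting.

price = 4.0744
boundary = - - 56.3927 50.2226 56.3927 50.2226 56.3927
tree:
4.0744
7.3325 1.9249
12.8173 3.7351 0.7155
18.9874 7.0422 1.5354 0.1608
24.4824 12.8173 3.2240 0.3956 0.0000
29.3762 18.9874 6.5706 0.9732 0.0000 0.0000
33.7345 24.4824 12.8173 2.3941 0.0000 0.0000 0.0000
37.6160 29.3762 18.9874 5.8892 0.0000 0.0000 0.0000 0.0000

Δt=0.27000  u=1.12285  d=0.89059  q=0.58293  discount=0.97468
step 7 (expiry): payoffs max(K−S,0) = 37.6160 29.3762 18.9874 5.8892 0.0000 0.0000 0.0000 0.0000
step 6: (k=6,j=0): S=35.4755, (K−S)⁺=33.7345, hold=31.9818 ⇒ V=33.7345 exercise | (k=6,j=1): S=44.7276, (K−S)⁺=24.4824, hold=22.7297 ⇒ V=24.4824 exercise | (k=6,j=2): S=56.3927, (K−S)⁺=12.8173, hold=11.0647 ⇒ V=12.8173 exercise | (k=6,j=3): S=71.1000, (K−S)⁺=0.0000, hold=2.3941 ⇒ V=2.3941 continue | (k=6,j=4): S=89.6431, (K−S)⁺=0.0000, hold=0.0000 ⇒ V=0.0000 continue | (k=6,j=5): S=113.0222, (K−S)⁺=0.0000, hold=0.0000 ⇒ V=0.0000 continue | (k=6,j=6): S=142.4987, (K−S)⁺=0.0000, hold=0.0000 ⇒ V=0.0000 continue  boundary S*=56.3927
step 5: (k=5,j=0): S=39.8338, (K−S)⁺=29.3762, hold=27.6235 ⇒ V=29.3762 exercise | (k=5,j=1): S=50.2226, (K−S)⁺=18.9874, hold=17.2348 ⇒ V=18.9874 exercise | (k=5,j=2): S=63.3208, (K−S)⁺=5.8892, hold=6.5706 ⇒ V=6.5706 continue | (k=5,j=3): S=79.8350, (K−S)⁺=0.0000, hold=0.9732 ⇒ V=0.9732 continue | (k=5,j=4): S=100.6561, (K−S)⁺=0.0000, hold=0.0000 ⇒ V=0.0000 continue | (k=5,j=5): S=126.9075, (K−S)⁺=0.0000, hold=0.0000 ⇒ V=0.0000 continue  boundary S*=50.2226
step 4: (k=4,j=0): S=44.7276, (K−S)⁺=24.4824, hold=22.7297 ⇒ V=24.4824 exercise | (k=4,j=1): S=56.3927, (K−S)⁺=12.8173, hold=11.4518 ⇒ V=12.8173 exercise | (k=4,j=2): S=71.1000, (K−S)⁺=0.0000, hold=3.2240 ⇒ V=3.2240 continue | (k=4,j=3): S=89.6431, (K−S)⁺=0.0000, hold=0.3956 ⇒ V=0.3956 continue | (k=4,j=4): S=113.0222, (K−S)⁺=0.0000, hold=0.0000 ⇒ V=0.0000 continue  boundary S*=56.3927
step 3: (k=3,j=0): S=50.2226, (K−S)⁺=18.9874, hold=17.2348 ⇒ V=18.9874 exercise | (k=3,j=1): S=63.3208, (K−S)⁺=5.8892, hold=7.0422 ⇒ V=7.0422 continue | (k=3,j=2): S=79.8350, (K−S)⁺=0.0000, hold=1.5354 ⇒ V=1.5354 continue | (k=3,j=3): S=100.6561, (K−S)⁺=0.0000, hold=0.1608 ⇒ V=0.1608 continue  boundary S*=50.2226
step 2: (k=2,j=0): S=56.3927, (K−S)⁺=12.8173, hold=11.7197 ⇒ V=12.8173 exercise | (k=2,j=1): S=71.1000, (K−S)⁺=0.0000, hold=3.7351 ⇒ V=3.7351 continue | (k=2,j=2): S=89.6431, (K−S)⁺=0.0000, hold=0.7155 ⇒ V=0.7155 continue  boundary S*=56.3927
step 1: (k=1,j=0): S=63.3208, (K−S)⁺=5.8892, hold=7.3325 ⇒ V=7.3325 continue | (k=1,j=1): S=79.8350, (K−S)⁺=0.0000, hold=1.9249 ⇒ V=1.9249 continue  boundary S*=-
step 0: (k=0,j=0): S=71.1000, (K−S)⁺=0.0000, hold=4.0744 ⇒ V=4.0744 continue  boundary S*=-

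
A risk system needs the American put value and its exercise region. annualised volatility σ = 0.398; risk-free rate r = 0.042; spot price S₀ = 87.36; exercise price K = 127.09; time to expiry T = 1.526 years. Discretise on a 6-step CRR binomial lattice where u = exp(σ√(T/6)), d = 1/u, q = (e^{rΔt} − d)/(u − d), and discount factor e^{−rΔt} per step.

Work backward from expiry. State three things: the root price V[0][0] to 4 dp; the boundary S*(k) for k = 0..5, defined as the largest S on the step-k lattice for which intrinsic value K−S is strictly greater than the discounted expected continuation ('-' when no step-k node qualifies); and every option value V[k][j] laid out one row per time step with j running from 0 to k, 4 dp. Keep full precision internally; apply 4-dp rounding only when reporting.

Δt=0.25433  u=1.22228  d=0.81814  q=0.47656  discount=0.98937
step 6 (expiry): payoffs max(K−S,0) = 100.8907 87.9491 68.6148 39.7300 0.0000 0.0000 0.0000
step 5: (k=5,j=0): S=32.0229, (K−S)⁺=95.0671, hold=93.7168 ⇒ V=95.0671 exercise | (k=5,j=1): S=47.8411, (K−S)⁺=79.2489, hold=77.8985 ⇒ V=79.2489 exercise | (k=5,j=2): S=71.4730, (K−S)⁺=55.6170, hold=54.2666 ⇒ V=55.6170 exercise | (k=5,j=3): S=106.7783, (K−S)⁺=20.3117, hold=20.5752 ⇒ V=20.5752 continue | (k=5,j=4): S=159.5232, (K−S)⁺=0.0000, hold=0.0000 ⇒ V=0.0000 continue | (k=5,j=5): S=238.3223, (K−S)⁺=0.0000, hold=0.0000 ⇒ V=0.0000 continue  boundary S*=71.4730
step 4: (k=4,j=0): S=39.1409, (K−S)⁺=87.9491, hold=86.5987 ⇒ V=87.9491 exercise | (k=4,j=1): S=58.4752, (K−S)⁺=68.6148, hold=67.2644 ⇒ V=68.6148 exercise | (k=4,j=2): S=87.3600, (K−S)⁺=39.7300, hold=38.5039 ⇒ V=39.7300 exercise | (k=4,j=3): S=130.5129, (K−S)⁺=0.0000, hold=10.6554 ⇒ V=10.6554 continue | (k=4,j=4): S=194.9819, (K−S)⁺=0.0000, hold=0.0000 ⇒ V=0.0000 continue  boundary S*=87.3600
step 3: (k=3,j=0): S=47.8411, (K−S)⁺=79.2489, hold=77.8985 ⇒ V=79.2489 exercise | (k=3,j=1): S=71.4730, (K−S)⁺=55.6170, hold=54.2666 ⇒ V=55.6170 exercise | (k=3,j=2): S=106.7783, (K−S)⁺=20.3117, hold=25.5993 ⇒ V=25.5993 continue | (k=3,j=3): S=159.5232, (K−S)⁺=0.0000, hold=5.5182 ⇒ V=5.5182 continue  boundary S*=71.4730
step 2: (k=2,j=0): S=58.4752, (K−S)⁺=68.6148, hold=67.2644 ⇒ V=68.6148 exercise | (k=2,j=1): S=87.3600, (K−S)⁺=39.7300, hold=40.8727 ⇒ V=40.8727 continue | (k=2,j=2): S=130.5129, (K−S)⁺=0.0000, hold=15.8591 ⇒ V=15.8591 continue  boundary S*=58.4752
step 1: (k=1,j=0): S=71.4730, (K−S)⁺=55.6170, hold=54.8054 ⇒ V=55.6170 exercise | (k=1,j=1): S=106.7783, (K−S)⁺=20.3117, hold=28.6445 ⇒ V=28.6445 continue  boundary S*=71.4730
step 0: (k=0,j=0): S=87.3600, (K−S)⁺=39.7300, hold=42.3086 ⇒ V=42.3086 continue  boundary S*=-

price = 42.3086
boundary = - 71.4730 58.4752 71.4730 87.3600 71.4730
tree:
42.3086
55.6170 28.6445
68.6148 40.8727 15.8591
79.2489 55.6170 25.5993 5.5182
87.9491 68.6148 39.7300 10.6554 0.0000
95.0671 79.2489 55.6170 20.5752 0.0000 0.0000
100.8907 87.9491 68.6148 39.7300 0.0000 0.0000 0.0000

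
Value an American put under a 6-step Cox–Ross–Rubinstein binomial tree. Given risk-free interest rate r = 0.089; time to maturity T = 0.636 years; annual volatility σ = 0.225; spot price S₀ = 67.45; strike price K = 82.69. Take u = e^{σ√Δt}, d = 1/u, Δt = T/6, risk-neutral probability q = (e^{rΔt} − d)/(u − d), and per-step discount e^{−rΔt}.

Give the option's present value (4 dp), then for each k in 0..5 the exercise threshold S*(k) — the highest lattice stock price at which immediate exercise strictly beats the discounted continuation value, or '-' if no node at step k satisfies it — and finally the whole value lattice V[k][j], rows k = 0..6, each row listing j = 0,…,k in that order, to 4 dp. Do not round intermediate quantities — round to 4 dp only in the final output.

price = 15.2400
boundary = 67.4500 62.6856 67.4500 72.5765 67.4500 72.5765
tree:
15.2400
20.0044 10.2014
24.4322 15.2400 6.1945
28.5473 20.0044 10.1135 3.0476
32.3718 24.4322 15.2400 5.6632 0.9285
35.9260 28.5473 20.0044 10.1135 2.0661 0.0000
39.2292 32.3718 24.4322 15.2400 4.5973 0.0000 0.0000

Δt=0.10600, u=1.07600, d=0.92936, q=0.54633, disc=e^(-rΔt)=0.99061
k=6 terminal: V=max(K-S,0) → 39.2292 32.3718 24.4322 15.2400 4.5973 0.0000 0.0000
k=5: j=0 S=46.7640 intr=35.9260 cont=35.1496 V=35.9260[EX]; j=1 S=54.1427 intr=28.5473 cont=27.7709 V=28.5473[EX]; j=2 S=62.6856 intr=20.0044 cont=19.2280 V=20.0044[EX]; j=3 S=72.5765 intr=10.1135 cont=9.3371 V=10.1135[EX]; j=4 S=84.0280 intr=0.0000 cont=2.0661 V=2.0661[hold]; j=5 S=97.2865 intr=0.0000 cont=0.0000 V=0.0000[hold]  S*(5)=72.5765
k=4: j=0 S=50.3182 intr=32.3718 cont=31.5953 V=32.3718[EX]; j=1 S=58.2578 intr=24.4322 cont=23.6558 V=24.4322[EX]; j=2 S=67.4500 intr=15.2400 cont=14.4636 V=15.2400[EX]; j=3 S=78.0927 intr=4.5973 cont=5.6632 V=5.6632[hold]; j=4 S=90.4146 intr=0.0000 cont=0.9285 V=0.9285[hold]  S*(4)=67.4500
k=3: j=0 S=54.1427 intr=28.5473 cont=27.7709 V=28.5473[EX]; j=1 S=62.6856 intr=20.0044 cont=19.2280 V=20.0044[EX]; j=2 S=72.5765 intr=10.1135 cont=9.9139 V=10.1135[EX]; j=3 S=84.0280 intr=0.0000 cont=3.0476 V=3.0476[hold]  S*(3)=72.5765
k=2: j=0 S=58.2578 intr=24.4322 cont=23.6558 V=24.4322[EX]; j=1 S=67.4500 intr=15.2400 cont=14.4636 V=15.2400[EX]; j=2 S=78.0927 intr=4.5973 cont=6.1945 V=6.1945[hold]  S*(2)=67.4500
k=1: j=0 S=62.6856 intr=20.0044 cont=19.2280 V=20.0044[EX]; j=1 S=72.5765 intr=10.1135 cont=10.2014 V=10.2014[hold]  S*(1)=62.6856
k=0: j=0 S=67.4500 intr=15.2400 cont=14.5112 V=15.2400[EX]  S*(0)=67.4500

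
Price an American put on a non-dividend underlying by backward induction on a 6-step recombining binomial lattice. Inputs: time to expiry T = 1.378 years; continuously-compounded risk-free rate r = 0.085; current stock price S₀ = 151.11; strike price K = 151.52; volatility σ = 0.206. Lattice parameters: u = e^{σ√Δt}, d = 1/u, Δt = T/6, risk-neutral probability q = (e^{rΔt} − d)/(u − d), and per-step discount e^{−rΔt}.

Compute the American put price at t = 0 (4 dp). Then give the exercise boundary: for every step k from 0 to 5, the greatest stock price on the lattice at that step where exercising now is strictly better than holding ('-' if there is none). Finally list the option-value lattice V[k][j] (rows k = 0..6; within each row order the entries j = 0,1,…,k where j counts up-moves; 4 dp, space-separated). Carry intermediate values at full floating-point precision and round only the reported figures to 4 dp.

price = 8.7479
boundary = - - 124.0349 112.3749 124.0349 136.9048
tree:
8.7479
15.7996 3.8360
27.4851 7.7049 1.1082
39.1451 14.9439 2.6189 0.0297
49.7090 27.4851 6.1875 0.0712 0.0000
59.2799 39.1451 14.6152 0.1709 0.0000 0.0000
67.9510 49.7090 27.4851 0.4100 0.0000 0.0000 0.0000

Δt=0.22967, u=1.10376, d=0.90599, q=0.57502, disc=e^(-rΔt)=0.98067
k=6 terminal: V=max(K-S,0) → 67.9510 49.7090 27.4851 0.4100 0.0000 0.0000 0.0000
k=5: j=0 S=92.2401 intr=59.2799 cont=56.3506 V=59.2799[EX]; j=1 S=112.3749 intr=39.1451 cont=36.2159 V=39.1451[EX]; j=2 S=136.9048 intr=14.6152 cont=11.6860 V=14.6152[EX]; j=3 S=166.7892 intr=0.0000 cont=0.1709 V=0.1709[hold]; j=4 S=203.1969 intr=0.0000 cont=0.0000 V=0.0000[hold]; j=5 S=247.5520 intr=0.0000 cont=0.0000 V=0.0000[hold]  S*(5)=136.9048
k=4: j=0 S=101.8110 intr=49.7090 cont=46.7798 V=49.7090[EX]; j=1 S=124.0349 intr=27.4851 cont=24.5559 V=27.4851[EX]; j=2 S=151.1100 intr=0.4100 cont=6.1875 V=6.1875[hold]; j=3 S=184.0952 intr=0.0000 cont=0.0712 V=0.0712[hold]; j=4 S=224.2806 intr=0.0000 cont=0.0000 V=0.0000[hold]  S*(4)=124.0349
k=3: j=0 S=112.3749 intr=39.1451 cont=36.2159 V=39.1451[EX]; j=1 S=136.9048 intr=14.6152 cont=14.9439 V=14.9439[hold]; j=2 S=166.7892 intr=0.0000 cont=2.6189 V=2.6189[hold]; j=3 S=203.1969 intr=0.0000 cont=0.0297 V=0.0297[hold]  S*(3)=112.3749
k=2: j=0 S=124.0349 intr=27.4851 cont=24.7412 V=27.4851[EX]; j=1 S=151.1100 intr=0.4100 cont=7.7049 V=7.7049[hold]; j=2 S=184.0952 intr=0.0000 cont=1.1082 V=1.1082[hold]  S*(2)=124.0349
k=1: j=0 S=136.9048 intr=14.6152 cont=15.7996 V=15.7996[hold]; j=1 S=166.7892 intr=0.0000 cont=3.8360 V=3.8360[hold]  S*(1)=-
k=0: j=0 S=151.1100 intr=0.4100 cont=8.7479 V=8.7479[hold]  S*(0)=-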